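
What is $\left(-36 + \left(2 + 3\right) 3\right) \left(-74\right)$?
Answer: $1554$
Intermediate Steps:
$\left(-36 + \left(2 + 3\right) 3\right) \left(-74\right) = \left(-36 + 5 \cdot 3\right) \left(-74\right) = \left(-36 + 15\right) \left(-74\right) = \left(-21\right) \left(-74\right) = 1554$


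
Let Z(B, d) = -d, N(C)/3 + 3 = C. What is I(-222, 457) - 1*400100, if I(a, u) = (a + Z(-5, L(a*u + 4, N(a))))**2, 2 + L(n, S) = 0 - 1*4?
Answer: -353444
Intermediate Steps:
N(C) = -9 + 3*C
L(n, S) = -6 (L(n, S) = -2 + (0 - 1*4) = -2 + (0 - 4) = -2 - 4 = -6)
I(a, u) = (6 + a)**2 (I(a, u) = (a - 1*(-6))**2 = (a + 6)**2 = (6 + a)**2)
I(-222, 457) - 1*400100 = (6 - 222)**2 - 1*400100 = (-216)**2 - 400100 = 46656 - 400100 = -353444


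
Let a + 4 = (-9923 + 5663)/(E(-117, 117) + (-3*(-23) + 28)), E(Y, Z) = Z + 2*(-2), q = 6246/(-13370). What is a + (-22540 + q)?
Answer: -21549339/955 ≈ -22565.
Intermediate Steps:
q = -3123/6685 (q = 6246*(-1/13370) = -3123/6685 ≈ -0.46717)
E(Y, Z) = -4 + Z (E(Y, Z) = Z - 4 = -4 + Z)
a = -170/7 (a = -4 + (-9923 + 5663)/((-4 + 117) + (-3*(-23) + 28)) = -4 - 4260/(113 + (69 + 28)) = -4 - 4260/(113 + 97) = -4 - 4260/210 = -4 - 4260*1/210 = -4 - 142/7 = -170/7 ≈ -24.286)
a + (-22540 + q) = -170/7 + (-22540 - 3123/6685) = -170/7 - 150683023/6685 = -21549339/955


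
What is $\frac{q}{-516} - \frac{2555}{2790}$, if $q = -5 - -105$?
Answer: $- \frac{26623}{23994} \approx -1.1096$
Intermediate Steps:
$q = 100$ ($q = -5 + 105 = 100$)
$\frac{q}{-516} - \frac{2555}{2790} = \frac{100}{-516} - \frac{2555}{2790} = 100 \left(- \frac{1}{516}\right) - \frac{511}{558} = - \frac{25}{129} - \frac{511}{558} = - \frac{26623}{23994}$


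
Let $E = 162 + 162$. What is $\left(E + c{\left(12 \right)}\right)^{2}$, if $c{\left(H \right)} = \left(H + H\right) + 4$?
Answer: $123904$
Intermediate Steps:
$c{\left(H \right)} = 4 + 2 H$ ($c{\left(H \right)} = 2 H + 4 = 4 + 2 H$)
$E = 324$
$\left(E + c{\left(12 \right)}\right)^{2} = \left(324 + \left(4 + 2 \cdot 12\right)\right)^{2} = \left(324 + \left(4 + 24\right)\right)^{2} = \left(324 + 28\right)^{2} = 352^{2} = 123904$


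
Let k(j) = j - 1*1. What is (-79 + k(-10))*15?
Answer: -1350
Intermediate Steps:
k(j) = -1 + j (k(j) = j - 1 = -1 + j)
(-79 + k(-10))*15 = (-79 + (-1 - 10))*15 = (-79 - 11)*15 = -90*15 = -1350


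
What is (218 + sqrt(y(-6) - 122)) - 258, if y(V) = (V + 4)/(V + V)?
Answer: -40 + I*sqrt(4386)/6 ≈ -40.0 + 11.038*I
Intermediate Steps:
y(V) = (4 + V)/(2*V) (y(V) = (4 + V)/((2*V)) = (4 + V)*(1/(2*V)) = (4 + V)/(2*V))
(218 + sqrt(y(-6) - 122)) - 258 = (218 + sqrt((1/2)*(4 - 6)/(-6) - 122)) - 258 = (218 + sqrt((1/2)*(-1/6)*(-2) - 122)) - 258 = (218 + sqrt(1/6 - 122)) - 258 = (218 + sqrt(-731/6)) - 258 = (218 + I*sqrt(4386)/6) - 258 = -40 + I*sqrt(4386)/6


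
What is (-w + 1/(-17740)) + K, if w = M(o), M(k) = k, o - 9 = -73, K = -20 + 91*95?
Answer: 154142859/17740 ≈ 8689.0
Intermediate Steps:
K = 8625 (K = -20 + 8645 = 8625)
o = -64 (o = 9 - 73 = -64)
w = -64
(-w + 1/(-17740)) + K = (-1*(-64) + 1/(-17740)) + 8625 = (64 - 1/17740) + 8625 = 1135359/17740 + 8625 = 154142859/17740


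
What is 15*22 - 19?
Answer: 311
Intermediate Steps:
15*22 - 19 = 330 - 19 = 311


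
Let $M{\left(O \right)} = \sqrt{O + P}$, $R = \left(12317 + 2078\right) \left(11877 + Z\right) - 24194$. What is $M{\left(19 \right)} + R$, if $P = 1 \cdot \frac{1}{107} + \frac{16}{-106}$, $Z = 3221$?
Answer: $217311516 + \frac{\sqrt{606490766}}{5671} \approx 2.1731 \cdot 10^{8}$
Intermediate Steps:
$R = 217311516$ ($R = \left(12317 + 2078\right) \left(11877 + 3221\right) - 24194 = 14395 \cdot 15098 - 24194 = 217335710 - 24194 = 217311516$)
$P = - \frac{803}{5671}$ ($P = 1 \cdot \frac{1}{107} + 16 \left(- \frac{1}{106}\right) = \frac{1}{107} - \frac{8}{53} = - \frac{803}{5671} \approx -0.1416$)
$M{\left(O \right)} = \sqrt{- \frac{803}{5671} + O}$ ($M{\left(O \right)} = \sqrt{O - \frac{803}{5671}} = \sqrt{- \frac{803}{5671} + O}$)
$M{\left(19 \right)} + R = \frac{\sqrt{-4553813 + 32160241 \cdot 19}}{5671} + 217311516 = \frac{\sqrt{-4553813 + 611044579}}{5671} + 217311516 = \frac{\sqrt{606490766}}{5671} + 217311516 = 217311516 + \frac{\sqrt{606490766}}{5671}$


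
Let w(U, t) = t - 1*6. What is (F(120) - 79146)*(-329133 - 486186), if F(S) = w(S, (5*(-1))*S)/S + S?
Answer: 1288710333099/20 ≈ 6.4436e+10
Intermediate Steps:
w(U, t) = -6 + t (w(U, t) = t - 6 = -6 + t)
F(S) = S + (-6 - 5*S)/S (F(S) = (-6 + (5*(-1))*S)/S + S = (-6 - 5*S)/S + S = S + (-6 - 5*S)/S)
(F(120) - 79146)*(-329133 - 486186) = ((-5 + 120 - 6/120) - 79146)*(-329133 - 486186) = ((-5 + 120 - 6*1/120) - 79146)*(-815319) = ((-5 + 120 - 1/20) - 79146)*(-815319) = (2299/20 - 79146)*(-815319) = -1580621/20*(-815319) = 1288710333099/20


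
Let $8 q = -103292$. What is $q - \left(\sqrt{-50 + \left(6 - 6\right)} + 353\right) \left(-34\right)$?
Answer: $- \frac{1819}{2} + 170 i \sqrt{2} \approx -909.5 + 240.42 i$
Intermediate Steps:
$q = - \frac{25823}{2}$ ($q = \frac{1}{8} \left(-103292\right) = - \frac{25823}{2} \approx -12912.0$)
$q - \left(\sqrt{-50 + \left(6 - 6\right)} + 353\right) \left(-34\right) = - \frac{25823}{2} - \left(\sqrt{-50 + \left(6 - 6\right)} + 353\right) \left(-34\right) = - \frac{25823}{2} - \left(\sqrt{-50 + 0} + 353\right) \left(-34\right) = - \frac{25823}{2} - \left(\sqrt{-50} + 353\right) \left(-34\right) = - \frac{25823}{2} - \left(5 i \sqrt{2} + 353\right) \left(-34\right) = - \frac{25823}{2} - \left(353 + 5 i \sqrt{2}\right) \left(-34\right) = - \frac{25823}{2} - \left(-12002 - 170 i \sqrt{2}\right) = - \frac{25823}{2} + \left(12002 + 170 i \sqrt{2}\right) = - \frac{1819}{2} + 170 i \sqrt{2}$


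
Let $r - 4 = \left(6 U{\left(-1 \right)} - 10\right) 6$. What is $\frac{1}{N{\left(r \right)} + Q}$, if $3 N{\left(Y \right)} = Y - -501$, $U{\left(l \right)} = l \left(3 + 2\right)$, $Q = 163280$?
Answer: $\frac{3}{490105} \approx 6.1211 \cdot 10^{-6}$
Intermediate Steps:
$U{\left(l \right)} = 5 l$ ($U{\left(l \right)} = l 5 = 5 l$)
$r = -236$ ($r = 4 + \left(6 \cdot 5 \left(-1\right) - 10\right) 6 = 4 + \left(6 \left(-5\right) - 10\right) 6 = 4 + \left(-30 - 10\right) 6 = 4 - 240 = -236$)
$N{\left(Y \right)} = 167 + \frac{Y}{3}$ ($N{\left(Y \right)} = \frac{Y - -501}{3} = \frac{Y + 501}{3} = \frac{501 + Y}{3} = 167 + \frac{Y}{3}$)
$\frac{1}{N{\left(r \right)} + Q} = \frac{1}{\left(167 + \frac{1}{3} \left(-236\right)\right) + 163280} = \frac{1}{\left(167 - \frac{236}{3}\right) + 163280} = \frac{1}{\frac{265}{3} + 163280} = \frac{1}{\frac{490105}{3}} = \frac{3}{490105}$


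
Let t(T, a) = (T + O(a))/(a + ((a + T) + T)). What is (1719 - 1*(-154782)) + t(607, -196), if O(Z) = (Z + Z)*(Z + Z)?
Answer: 128798093/822 ≈ 1.5669e+5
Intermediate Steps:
O(Z) = 4*Z**2 (O(Z) = (2*Z)*(2*Z) = 4*Z**2)
t(T, a) = (T + 4*a**2)/(2*T + 2*a) (t(T, a) = (T + 4*a**2)/(a + ((a + T) + T)) = (T + 4*a**2)/(a + ((T + a) + T)) = (T + 4*a**2)/(a + (a + 2*T)) = (T + 4*a**2)/(2*T + 2*a))
(1719 - 1*(-154782)) + t(607, -196) = (1719 - 1*(-154782)) + ((1/2)*607 + 2*(-196)**2)/(607 - 196) = (1719 + 154782) + (607/2 + 2*38416)/411 = 156501 + (607/2 + 76832)/411 = 156501 + (1/411)*(154271/2) = 156501 + 154271/822 = 128798093/822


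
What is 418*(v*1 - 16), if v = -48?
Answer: -26752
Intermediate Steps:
418*(v*1 - 16) = 418*(-48*1 - 16) = 418*(-48 - 16) = 418*(-64) = -26752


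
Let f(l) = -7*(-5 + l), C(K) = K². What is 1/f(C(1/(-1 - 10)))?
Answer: 121/4228 ≈ 0.028619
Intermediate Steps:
f(l) = 35 - 7*l
1/f(C(1/(-1 - 10))) = 1/(35 - 7/(-1 - 10)²) = 1/(35 - 7*(1/(-11))²) = 1/(35 - 7*(-1/11)²) = 1/(35 - 7*1/121) = 1/(35 - 7/121) = 1/(4228/121) = 121/4228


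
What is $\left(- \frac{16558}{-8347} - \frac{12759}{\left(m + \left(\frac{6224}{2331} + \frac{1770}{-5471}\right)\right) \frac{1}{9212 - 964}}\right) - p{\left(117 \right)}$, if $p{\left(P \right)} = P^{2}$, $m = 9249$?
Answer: $- \frac{1451829089835264187}{57928919928653} \approx -25062.0$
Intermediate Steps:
$\left(- \frac{16558}{-8347} - \frac{12759}{\left(m + \left(\frac{6224}{2331} + \frac{1770}{-5471}\right)\right) \frac{1}{9212 - 964}}\right) - p{\left(117 \right)} = \left(- \frac{16558}{-8347} - \frac{12759}{\left(9249 + \left(\frac{6224}{2331} + \frac{1770}{-5471}\right)\right) \frac{1}{9212 - 964}}\right) - 117^{2} = \left(\left(-16558\right) \left(- \frac{1}{8347}\right) - \frac{12759}{\left(9249 + \left(6224 \cdot \frac{1}{2331} + 1770 \left(- \frac{1}{5471}\right)\right)\right) \frac{1}{9212 - 964}}\right) - 13689 = \left(\frac{974}{491} - \frac{12759}{\left(9249 + \left(\frac{6224}{2331} - \frac{1770}{5471}\right)\right) \frac{1}{8248}}\right) - 13689 = \left(\frac{974}{491} - \frac{12759}{\left(9249 + \frac{29925634}{12752901}\right) \frac{1}{8248}}\right) - 13689 = \left(\frac{974}{491} - \frac{12759}{\frac{117981506983}{12752901} \cdot \frac{1}{8248}}\right) - 13689 = \left(\frac{974}{491} - \frac{12759}{\frac{117981506983}{105185927448}}\right) - 13689 = \left(\frac{974}{491} - \frac{1342067248309032}{117981506983}\right) - 13689 = - \frac{658840104931933270}{57928919928653} - 13689 = - \frac{1451829089835264187}{57928919928653}$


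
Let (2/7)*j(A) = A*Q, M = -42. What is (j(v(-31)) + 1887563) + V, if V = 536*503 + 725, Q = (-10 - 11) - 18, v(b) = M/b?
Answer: 66889043/31 ≈ 2.1577e+6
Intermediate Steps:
v(b) = -42/b
Q = -39 (Q = -21 - 18 = -39)
V = 270333 (V = 269608 + 725 = 270333)
j(A) = -273*A/2 (j(A) = 7*(A*(-39))/2 = 7*(-39*A)/2 = -273*A/2)
(j(v(-31)) + 1887563) + V = (-(-5733)/(-31) + 1887563) + 270333 = (-(-5733)*(-1)/31 + 1887563) + 270333 = (-273/2*42/31 + 1887563) + 270333 = (-5733/31 + 1887563) + 270333 = 58508720/31 + 270333 = 66889043/31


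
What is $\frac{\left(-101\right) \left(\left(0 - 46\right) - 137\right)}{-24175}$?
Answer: $- \frac{18483}{24175} \approx -0.76455$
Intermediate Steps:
$\frac{\left(-101\right) \left(\left(0 - 46\right) - 137\right)}{-24175} = - 101 \left(-46 - 137\right) \left(- \frac{1}{24175}\right) = \left(-101\right) \left(-183\right) \left(- \frac{1}{24175}\right) = 18483 \left(- \frac{1}{24175}\right) = - \frac{18483}{24175}$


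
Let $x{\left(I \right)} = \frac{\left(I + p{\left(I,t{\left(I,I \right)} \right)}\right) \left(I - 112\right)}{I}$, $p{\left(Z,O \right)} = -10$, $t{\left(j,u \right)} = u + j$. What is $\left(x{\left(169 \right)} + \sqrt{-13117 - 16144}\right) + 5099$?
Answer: $\frac{870794}{169} + i \sqrt{29261} \approx 5152.6 + 171.06 i$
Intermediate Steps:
$t{\left(j,u \right)} = j + u$
$x{\left(I \right)} = \frac{\left(-112 + I\right) \left(-10 + I\right)}{I}$ ($x{\left(I \right)} = \frac{\left(I - 10\right) \left(I - 112\right)}{I} = \frac{\left(-10 + I\right) \left(-112 + I\right)}{I} = \frac{\left(-112 + I\right) \left(-10 + I\right)}{I}$)
$\left(x{\left(169 \right)} + \sqrt{-13117 - 16144}\right) + 5099 = \left(\left(-122 + 169 + \frac{1120}{169}\right) + \sqrt{-13117 - 16144}\right) + 5099 = \left(\left(-122 + 169 + 1120 \cdot \frac{1}{169}\right) + \sqrt{-29261}\right) + 5099 = \left(\left(-122 + 169 + \frac{1120}{169}\right) + i \sqrt{29261}\right) + 5099 = \left(\frac{9063}{169} + i \sqrt{29261}\right) + 5099 = \frac{870794}{169} + i \sqrt{29261}$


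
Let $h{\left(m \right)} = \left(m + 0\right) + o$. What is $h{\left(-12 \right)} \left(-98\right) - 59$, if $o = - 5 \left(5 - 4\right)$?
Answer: $1607$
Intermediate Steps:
$o = -5$ ($o = \left(-5\right) 1 = -5$)
$h{\left(m \right)} = -5 + m$ ($h{\left(m \right)} = \left(m + 0\right) - 5 = m - 5 = -5 + m$)
$h{\left(-12 \right)} \left(-98\right) - 59 = \left(-5 - 12\right) \left(-98\right) - 59 = \left(-17\right) \left(-98\right) - 59 = 1666 - 59 = 1607$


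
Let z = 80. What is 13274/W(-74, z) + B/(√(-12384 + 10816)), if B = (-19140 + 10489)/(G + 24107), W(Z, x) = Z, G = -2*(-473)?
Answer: -6637/37 + 8651*I*√2/1402968 ≈ -179.38 + 0.0087203*I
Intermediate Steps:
G = 946
B = -8651/25053 (B = (-19140 + 10489)/(946 + 24107) = -8651/25053 ≈ -0.34531)
13274/W(-74, z) + B/(√(-12384 + 10816)) = 13274/(-74) - 8651/(25053*√(-12384 + 10816)) = 13274*(-1/74) - 8651*(-I*√2/56)/25053 = -6637/37 - 8651*(-I*√2/56)/25053 = -6637/37 - (-8651)*I*√2/1402968 = -6637/37 + 8651*I*√2/1402968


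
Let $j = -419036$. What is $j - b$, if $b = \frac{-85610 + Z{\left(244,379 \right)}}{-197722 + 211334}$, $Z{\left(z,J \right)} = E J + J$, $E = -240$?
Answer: $- \frac{5703741841}{13612} \approx -4.1902 \cdot 10^{5}$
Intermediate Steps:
$Z{\left(z,J \right)} = - 239 J$ ($Z{\left(z,J \right)} = - 240 J + J = - 239 J$)
$b = - \frac{176191}{13612}$ ($b = \frac{-85610 - 90581}{-197722 + 211334} = \frac{-85610 - 90581}{13612} = \left(-176191\right) \frac{1}{13612} = - \frac{176191}{13612} \approx -12.944$)
$j - b = -419036 - - \frac{176191}{13612} = -419036 + \frac{176191}{13612} = - \frac{5703741841}{13612}$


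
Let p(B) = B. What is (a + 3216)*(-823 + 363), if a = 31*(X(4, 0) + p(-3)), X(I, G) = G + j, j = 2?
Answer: -1465100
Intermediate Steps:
X(I, G) = 2 + G (X(I, G) = G + 2 = 2 + G)
a = -31 (a = 31*((2 + 0) - 3) = 31*(2 - 3) = 31*(-1) = -31)
(a + 3216)*(-823 + 363) = (-31 + 3216)*(-823 + 363) = 3185*(-460) = -1465100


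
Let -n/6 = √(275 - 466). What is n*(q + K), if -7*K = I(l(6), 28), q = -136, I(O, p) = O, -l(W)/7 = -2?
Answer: 828*I*√191 ≈ 11443.0*I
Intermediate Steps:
n = -6*I*√191 (n = -6*√(275 - 466) = -6*I*√191 ≈ -82.922*I)
l(W) = 14 (l(W) = -7*(-2) = 14)
K = -2 (K = -⅐*14 = -2)
n*(q + K) = (-6*I*√191)*(-136 - 2) = -6*I*√191*(-138) = 828*I*√191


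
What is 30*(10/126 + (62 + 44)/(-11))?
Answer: -66230/231 ≈ -286.71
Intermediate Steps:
30*(10/126 + (62 + 44)/(-11)) = 30*(10*(1/126) + 106*(-1/11)) = 30*(5/63 - 106/11) = 30*(-6623/693) = -66230/231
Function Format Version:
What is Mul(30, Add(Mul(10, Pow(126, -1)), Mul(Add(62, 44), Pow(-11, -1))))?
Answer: Rational(-66230, 231) ≈ -286.71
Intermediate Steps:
Mul(30, Add(Mul(10, Pow(126, -1)), Mul(Add(62, 44), Pow(-11, -1)))) = Mul(30, Add(Mul(10, Rational(1, 126)), Mul(106, Rational(-1, 11)))) = Mul(30, Add(Rational(5, 63), Rational(-106, 11))) = Mul(30, Rational(-6623, 693)) = Rational(-66230, 231)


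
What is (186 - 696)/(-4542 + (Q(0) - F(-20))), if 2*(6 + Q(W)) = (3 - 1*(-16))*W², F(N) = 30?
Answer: 85/763 ≈ 0.11140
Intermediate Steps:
Q(W) = -6 + 19*W²/2 (Q(W) = -6 + ((3 - 1*(-16))*W²)/2 = -6 + ((3 + 16)*W²)/2 = -6 + (19*W²)/2 = -6 + 19*W²/2)
(186 - 696)/(-4542 + (Q(0) - F(-20))) = (186 - 696)/(-4542 + ((-6 + (19/2)*0²) - 1*30)) = -510/(-4542 + ((-6 + (19/2)*0) - 30)) = -510/(-4542 + ((-6 + 0) - 30)) = -510/(-4542 + (-6 - 30)) = -510/(-4542 - 36) = -510/(-4578) = -510*(-1/4578) = 85/763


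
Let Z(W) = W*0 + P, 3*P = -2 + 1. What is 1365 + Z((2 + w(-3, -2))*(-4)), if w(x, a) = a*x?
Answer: 4094/3 ≈ 1364.7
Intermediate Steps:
P = -1/3 (P = (-2 + 1)/3 = (1/3)*(-1) = -1/3 ≈ -0.33333)
Z(W) = -1/3 (Z(W) = W*0 - 1/3 = 0 - 1/3 = -1/3)
1365 + Z((2 + w(-3, -2))*(-4)) = 1365 - 1/3 = 4094/3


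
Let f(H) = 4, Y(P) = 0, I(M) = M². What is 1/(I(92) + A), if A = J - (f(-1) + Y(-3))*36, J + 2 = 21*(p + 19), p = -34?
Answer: 1/8003 ≈ 0.00012495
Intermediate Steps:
J = -317 (J = -2 + 21*(-34 + 19) = -2 + 21*(-15) = -2 - 315 = -317)
A = -461 (A = -317 - (4 + 0)*36 = -317 - 4*36 = -317 - 1*144 = -317 - 144 = -461)
1/(I(92) + A) = 1/(92² - 461) = 1/(8464 - 461) = 1/8003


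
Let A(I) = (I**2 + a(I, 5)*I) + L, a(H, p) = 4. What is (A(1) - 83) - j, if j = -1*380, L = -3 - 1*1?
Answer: 298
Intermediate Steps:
L = -4 (L = -3 - 1 = -4)
A(I) = -4 + I**2 + 4*I (A(I) = (I**2 + 4*I) - 4 = -4 + I**2 + 4*I)
j = -380
(A(1) - 83) - j = ((-4 + 1**2 + 4*1) - 83) - 1*(-380) = ((-4 + 1 + 4) - 83) + 380 = (1 - 83) + 380 = -82 + 380 = 298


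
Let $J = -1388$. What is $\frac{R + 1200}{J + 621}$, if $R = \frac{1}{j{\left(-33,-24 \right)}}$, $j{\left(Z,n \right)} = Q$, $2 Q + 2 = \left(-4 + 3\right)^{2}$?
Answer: $- \frac{1198}{767} \approx -1.5619$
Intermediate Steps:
$Q = - \frac{1}{2}$ ($Q = -1 + \frac{\left(-4 + 3\right)^{2}}{2} = -1 + \frac{\left(-1\right)^{2}}{2} = -1 + \frac{1}{2} \cdot 1 = -1 + \frac{1}{2} = - \frac{1}{2} \approx -0.5$)
$j{\left(Z,n \right)} = - \frac{1}{2}$
$R = -2$ ($R = \frac{1}{- \frac{1}{2}} = -2$)
$\frac{R + 1200}{J + 621} = \frac{-2 + 1200}{-1388 + 621} = \frac{1198}{-767} = 1198 \left(- \frac{1}{767}\right) = - \frac{1198}{767}$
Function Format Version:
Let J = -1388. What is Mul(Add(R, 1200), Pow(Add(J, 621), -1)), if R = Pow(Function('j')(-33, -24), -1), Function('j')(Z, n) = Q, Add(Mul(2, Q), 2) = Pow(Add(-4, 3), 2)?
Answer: Rational(-1198, 767) ≈ -1.5619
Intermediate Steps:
Q = Rational(-1, 2) (Q = Add(-1, Mul(Rational(1, 2), Pow(Add(-4, 3), 2))) = Add(-1, Mul(Rational(1, 2), Pow(-1, 2))) = Add(-1, Mul(Rational(1, 2), 1)) = Add(-1, Rational(1, 2)) = Rational(-1, 2) ≈ -0.50000)
Function('j')(Z, n) = Rational(-1, 2)
R = -2 (R = Pow(Rational(-1, 2), -1) = -2)
Mul(Add(R, 1200), Pow(Add(J, 621), -1)) = Mul(Add(-2, 1200), Pow(Add(-1388, 621), -1)) = Mul(1198, Pow(-767, -1)) = Mul(1198, Rational(-1, 767)) = Rational(-1198, 767)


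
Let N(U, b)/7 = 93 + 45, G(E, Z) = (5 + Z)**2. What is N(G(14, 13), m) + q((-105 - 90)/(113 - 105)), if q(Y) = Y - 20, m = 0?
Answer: 7373/8 ≈ 921.63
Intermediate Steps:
N(U, b) = 966 (N(U, b) = 7*(93 + 45) = 7*138 = 966)
q(Y) = -20 + Y
N(G(14, 13), m) + q((-105 - 90)/(113 - 105)) = 966 + (-20 + (-105 - 90)/(113 - 105)) = 966 + (-20 - 195/8) = 966 - 355/8 = 7373/8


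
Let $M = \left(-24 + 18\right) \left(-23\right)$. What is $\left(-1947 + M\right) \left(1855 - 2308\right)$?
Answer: $819477$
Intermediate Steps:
$M = 138$ ($M = \left(-6\right) \left(-23\right) = 138$)
$\left(-1947 + M\right) \left(1855 - 2308\right) = \left(-1947 + 138\right) \left(1855 - 2308\right) = \left(-1809\right) \left(-453\right) = 819477$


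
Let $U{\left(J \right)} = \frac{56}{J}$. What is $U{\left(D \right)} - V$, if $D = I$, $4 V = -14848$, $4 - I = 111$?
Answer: $\frac{397128}{107} \approx 3711.5$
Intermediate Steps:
$I = -107$ ($I = 4 - 111 = -107$)
$V = -3712$ ($V = \frac{1}{4} \left(-14848\right) = -3712$)
$D = -107$
$U{\left(D \right)} - V = \frac{56}{-107} - -3712 = 56 \left(- \frac{1}{107}\right) + 3712 = - \frac{56}{107} + 3712 = \frac{397128}{107}$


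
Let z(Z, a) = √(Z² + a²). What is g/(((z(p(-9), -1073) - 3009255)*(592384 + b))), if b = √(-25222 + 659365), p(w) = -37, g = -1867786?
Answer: 1867786/((592384 + √634143)*(3009255 - 37*√842)) ≈ 1.0467e-6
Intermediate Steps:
b = √634143 ≈ 796.33
g/(((z(p(-9), -1073) - 3009255)*(592384 + b))) = -1867786*1/((592384 + √634143)*(√((-37)² + (-1073)²) - 3009255)) = -1867786*1/((592384 + √634143)*(√(1369 + 1151329) - 3009255)) = -1867786*1/((592384 + √634143)*(√1152698 - 3009255)) = -1867786*1/((592384 + √634143)*(37*√842 - 3009255)) = -1867786*1/((-3009255 + 37*√842)*(592384 + √634143)) = -1867786/((-3009255 + 37*√842)*(592384 + √634143))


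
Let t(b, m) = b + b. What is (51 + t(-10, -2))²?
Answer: 961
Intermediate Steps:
t(b, m) = 2*b
(51 + t(-10, -2))² = (51 + 2*(-10))² = (51 - 20)² = 31² = 961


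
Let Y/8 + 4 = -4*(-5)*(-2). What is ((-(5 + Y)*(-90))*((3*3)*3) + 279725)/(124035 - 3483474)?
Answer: 563485/3359439 ≈ 0.16773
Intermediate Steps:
Y = -352 (Y = -32 + 8*(-4*(-5)*(-2)) = -32 + 8*(20*(-2)) = -32 + 8*(-40) = -32 - 320 = -352)
((-(5 + Y)*(-90))*((3*3)*3) + 279725)/(124035 - 3483474) = ((-(5 - 352)*(-90))*((3*3)*3) + 279725)/(124035 - 3483474) = ((-1*(-347)*(-90))*(9*3) + 279725)/(-3359439) = ((347*(-90))*27 + 279725)*(-1/3359439) = (-31230*27 + 279725)*(-1/3359439) = (-843210 + 279725)*(-1/3359439) = -563485*(-1/3359439) = 563485/3359439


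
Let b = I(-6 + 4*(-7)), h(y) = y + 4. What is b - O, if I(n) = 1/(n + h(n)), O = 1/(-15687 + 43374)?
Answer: -27751/1771968 ≈ -0.015661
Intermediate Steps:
O = 1/27687 ≈ 3.6118e-5
h(y) = 4 + y
I(n) = 1/(4 + 2*n) (I(n) = 1/(n + (4 + n)) = 1/(4 + 2*n))
b = -1/64 (b = 1/(2*(2 + (-6 + 4*(-7)))) = 1/(2*(2 + (-6 - 28))) = 1/(2*(2 - 34)) = (1/2)/(-32) = (1/2)*(-1/32) = -1/64 ≈ -0.015625)
b - O = -1/64 - 1*1/27687 = -1/64 - 1/27687 = -27751/1771968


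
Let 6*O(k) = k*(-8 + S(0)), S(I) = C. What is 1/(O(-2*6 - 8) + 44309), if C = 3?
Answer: 3/132977 ≈ 2.2560e-5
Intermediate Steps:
S(I) = 3
O(k) = -5*k/6 (O(k) = (k*(-8 + 3))/6 = (k*(-5))/6 = (-5*k)/6 = -5*k/6)
1/(O(-2*6 - 8) + 44309) = 1/(-5*(-2*6 - 8)/6 + 44309) = 1/(-5*(-12 - 8)/6 + 44309) = 1/(-5/6*(-20) + 44309) = 1/(50/3 + 44309) = 1/(132977/3) = 3/132977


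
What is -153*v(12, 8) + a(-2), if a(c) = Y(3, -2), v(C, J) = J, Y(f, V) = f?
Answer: -1221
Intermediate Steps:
a(c) = 3
-153*v(12, 8) + a(-2) = -153*8 + 3 = -1224 + 3 = -1221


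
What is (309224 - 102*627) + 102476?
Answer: 347746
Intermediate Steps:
(309224 - 102*627) + 102476 = (309224 - 63954) + 102476 = 245270 + 102476 = 347746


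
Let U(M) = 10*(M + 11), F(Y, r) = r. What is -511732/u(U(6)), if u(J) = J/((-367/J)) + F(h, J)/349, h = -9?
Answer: 32772084878/5011855 ≈ 6538.9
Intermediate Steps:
U(M) = 110 + 10*M (U(M) = 10*(11 + M) = 110 + 10*M)
u(J) = -J**2/367 + J/349 (u(J) = J/((-367/J)) + J/349 = J*(-J/367) + J*(1/349) = -J**2/367 + J/349)
-511732/u(U(6)) = -511732*128083/((110 + 10*6)*(367 - 349*(110 + 10*6))) = -511732*128083/((110 + 60)*(367 - 349*(110 + 60))) = -511732*128083/(170*(367 - 349*170)) = -511732*128083/(170*(367 - 59330)) = -511732/((1/128083)*170*(-58963)) = -511732/(-10023710/128083) = -511732*(-128083/10023710) = 32772084878/5011855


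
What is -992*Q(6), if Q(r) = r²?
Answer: -35712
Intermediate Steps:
-992*Q(6) = -992*6² = -992*36 = -35712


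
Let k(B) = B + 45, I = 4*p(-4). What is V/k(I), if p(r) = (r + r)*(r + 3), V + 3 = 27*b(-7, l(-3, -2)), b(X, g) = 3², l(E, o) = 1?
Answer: 240/77 ≈ 3.1169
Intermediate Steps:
b(X, g) = 9
V = 240 (V = -3 + 27*9 = -3 + 243 = 240)
p(r) = 2*r*(3 + r) (p(r) = (2*r)*(3 + r) = 2*r*(3 + r))
I = 32 (I = 4*(2*(-4)*(3 - 4)) = 4*(2*(-4)*(-1)) = 4*8 = 32)
k(B) = 45 + B
V/k(I) = 240/(45 + 32) = 240/77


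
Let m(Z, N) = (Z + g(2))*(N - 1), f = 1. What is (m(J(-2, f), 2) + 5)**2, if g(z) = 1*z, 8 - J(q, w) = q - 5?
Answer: 484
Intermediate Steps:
J(q, w) = 13 - q (J(q, w) = 8 - (q - 5) = 8 - (-5 + q) = 8 + (5 - q) = 13 - q)
g(z) = z
m(Z, N) = (-1 + N)*(2 + Z) (m(Z, N) = (Z + 2)*(N - 1) = (2 + Z)*(-1 + N) = (-1 + N)*(2 + Z))
(m(J(-2, f), 2) + 5)**2 = ((-2 - (13 - 1*(-2)) + 2*2 + 2*(13 - 1*(-2))) + 5)**2 = ((-2 - (13 + 2) + 4 + 2*(13 + 2)) + 5)**2 = ((-2 - 1*15 + 4 + 2*15) + 5)**2 = ((-2 - 15 + 4 + 30) + 5)**2 = (17 + 5)**2 = 22**2 = 484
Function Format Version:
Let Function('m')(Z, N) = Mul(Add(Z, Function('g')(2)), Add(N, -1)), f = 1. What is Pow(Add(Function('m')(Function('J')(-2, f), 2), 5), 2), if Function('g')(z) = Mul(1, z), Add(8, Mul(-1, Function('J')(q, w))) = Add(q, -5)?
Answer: 484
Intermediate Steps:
Function('J')(q, w) = Add(13, Mul(-1, q)) (Function('J')(q, w) = Add(8, Mul(-1, Add(q, -5))) = Add(8, Mul(-1, Add(-5, q))) = Add(8, Add(5, Mul(-1, q))) = Add(13, Mul(-1, q)))
Function('g')(z) = z
Function('m')(Z, N) = Mul(Add(-1, N), Add(2, Z)) (Function('m')(Z, N) = Mul(Add(Z, 2), Add(N, -1)) = Mul(Add(2, Z), Add(-1, N)) = Mul(Add(-1, N), Add(2, Z)))
Pow(Add(Function('m')(Function('J')(-2, f), 2), 5), 2) = Pow(Add(Add(-2, Mul(-1, Add(13, Mul(-1, -2))), Mul(2, 2), Mul(2, Add(13, Mul(-1, -2)))), 5), 2) = Pow(Add(Add(-2, Mul(-1, Add(13, 2)), 4, Mul(2, Add(13, 2))), 5), 2) = Pow(Add(Add(-2, Mul(-1, 15), 4, Mul(2, 15)), 5), 2) = Pow(Add(Add(-2, -15, 4, 30), 5), 2) = Pow(Add(17, 5), 2) = Pow(22, 2) = 484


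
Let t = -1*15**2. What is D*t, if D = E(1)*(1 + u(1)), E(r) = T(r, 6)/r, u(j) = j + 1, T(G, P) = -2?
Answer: 1350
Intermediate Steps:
u(j) = 1 + j
E(r) = -2/r
D = -6 (D = (-2/1)*(1 + (1 + 1)) = (-2*1)*(1 + 2) = -2*3 = -6)
t = -225 (t = -1*225 = -225)
D*t = -6*(-225) = 1350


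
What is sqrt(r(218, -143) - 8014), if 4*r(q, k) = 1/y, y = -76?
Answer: I*sqrt(46288883)/76 ≈ 89.521*I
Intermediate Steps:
r(q, k) = -1/304 (r(q, k) = (1/4)/(-76) = (1/4)*(-1/76) = -1/304)
sqrt(r(218, -143) - 8014) = sqrt(-1/304 - 8014) = sqrt(-2436257/304) = I*sqrt(46288883)/76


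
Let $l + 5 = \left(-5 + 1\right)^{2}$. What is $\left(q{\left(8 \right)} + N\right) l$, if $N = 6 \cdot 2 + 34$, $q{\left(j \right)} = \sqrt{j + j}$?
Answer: $550$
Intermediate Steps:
$q{\left(j \right)} = \sqrt{2} \sqrt{j}$ ($q{\left(j \right)} = \sqrt{2 j} = \sqrt{2} \sqrt{j}$)
$l = 11$ ($l = -5 + \left(-5 + 1\right)^{2} = -5 + \left(-4\right)^{2} = -5 + 16 = 11$)
$N = 46$ ($N = 12 + 34 = 46$)
$\left(q{\left(8 \right)} + N\right) l = \left(\sqrt{2} \sqrt{8} + 46\right) 11 = \left(\sqrt{2} \cdot 2 \sqrt{2} + 46\right) 11 = \left(4 + 46\right) 11 = 50 \cdot 11 = 550$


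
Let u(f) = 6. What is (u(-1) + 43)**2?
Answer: 2401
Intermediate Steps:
(u(-1) + 43)**2 = (6 + 43)**2 = 49**2 = 2401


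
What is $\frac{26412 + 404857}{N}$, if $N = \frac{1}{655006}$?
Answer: $282483782614$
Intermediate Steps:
$N = \frac{1}{655006} \approx 1.5267 \cdot 10^{-6}$
$\frac{26412 + 404857}{N} = \left(26412 + 404857\right) \frac{1}{\frac{1}{655006}} = 431269 \cdot 655006 = 282483782614$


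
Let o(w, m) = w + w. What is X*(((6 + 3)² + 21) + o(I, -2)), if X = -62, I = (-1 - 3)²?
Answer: -8308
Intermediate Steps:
I = 16 (I = (-4)² = 16)
o(w, m) = 2*w
X*(((6 + 3)² + 21) + o(I, -2)) = -62*(((6 + 3)² + 21) + 2*16) = -62*((9² + 21) + 32) = -62*((81 + 21) + 32) = -62*(102 + 32) = -62*134 = -8308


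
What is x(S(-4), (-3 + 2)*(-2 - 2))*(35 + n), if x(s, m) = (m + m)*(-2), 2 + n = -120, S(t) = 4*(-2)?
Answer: 1392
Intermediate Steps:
S(t) = -8
n = -122 (n = -2 - 120 = -122)
x(s, m) = -4*m (x(s, m) = (2*m)*(-2) = -4*m)
x(S(-4), (-3 + 2)*(-2 - 2))*(35 + n) = (-4*(-3 + 2)*(-2 - 2))*(35 - 122) = -(-4)*(-4)*(-87) = -4*4*(-87) = -16*(-87) = 1392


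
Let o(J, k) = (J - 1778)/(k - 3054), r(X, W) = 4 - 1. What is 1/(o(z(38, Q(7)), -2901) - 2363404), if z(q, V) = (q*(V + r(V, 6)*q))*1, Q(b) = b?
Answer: -397/938271576 ≈ -4.2312e-7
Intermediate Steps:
r(X, W) = 3
z(q, V) = q*(V + 3*q) (z(q, V) = (q*(V + 3*q))*1 = q*(V + 3*q))
o(J, k) = (-1778 + J)/(-3054 + k)
1/(o(z(38, Q(7)), -2901) - 2363404) = 1/((-1778 + 38*(7 + 3*38))/(-3054 - 2901) - 2363404) = 1/((-1778 + 38*(7 + 114))/(-5955) - 2363404) = 1/(-(-1778 + 38*121)/5955 - 2363404) = 1/(-(-1778 + 4598)/5955 - 2363404) = 1/(-1/5955*2820 - 2363404) = 1/(-188/397 - 2363404) = 1/(-938271576/397) = -397/938271576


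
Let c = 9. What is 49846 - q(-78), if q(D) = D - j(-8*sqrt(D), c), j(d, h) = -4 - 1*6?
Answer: 49914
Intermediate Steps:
j(d, h) = -10 (j(d, h) = -4 - 6 = -10)
q(D) = 10 + D (q(D) = D - 1*(-10) = D + 10 = 10 + D)
49846 - q(-78) = 49846 - (10 - 78) = 49846 - 1*(-68) = 49846 + 68 = 49914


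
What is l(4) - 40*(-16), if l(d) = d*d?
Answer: 656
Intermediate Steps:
l(d) = d²
l(4) - 40*(-16) = 4² - 40*(-16) = 16 + 640 = 656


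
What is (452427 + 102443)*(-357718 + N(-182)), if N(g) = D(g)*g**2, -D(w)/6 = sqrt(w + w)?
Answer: -198486986660 - 220554166560*I*sqrt(91) ≈ -1.9849e+11 - 2.104e+12*I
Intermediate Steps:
D(w) = -6*sqrt(2)*sqrt(w) (D(w) = -6*sqrt(w + w) = -6*sqrt(2)*sqrt(w))
N(g) = -6*sqrt(2)*g**(5/2) (N(g) = (-6*sqrt(2)*sqrt(g))*g**2 = -6*sqrt(2)*g**(5/2))
(452427 + 102443)*(-357718 + N(-182)) = (452427 + 102443)*(-357718 - 6*sqrt(2)*(-182)**(5/2)) = 554870*(-357718 - 6*sqrt(2)*33124*I*sqrt(182)) = 554870*(-357718 - 397488*I*sqrt(91)) = -198486986660 - 220554166560*I*sqrt(91)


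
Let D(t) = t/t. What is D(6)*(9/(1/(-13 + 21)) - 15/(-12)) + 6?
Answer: 317/4 ≈ 79.250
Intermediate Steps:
D(t) = 1
D(6)*(9/(1/(-13 + 21)) - 15/(-12)) + 6 = 1*(9/(1/(-13 + 21)) - 15/(-12)) + 6 = 1*(9/(1/8) - 15*(-1/12)) + 6 = 1*(9/(⅛) + 5/4) + 6 = 1*(9*8 + 5/4) + 6 = 1*(72 + 5/4) + 6 = 1*(293/4) + 6 = 293/4 + 6 = 317/4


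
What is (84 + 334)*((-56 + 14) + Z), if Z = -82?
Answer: -51832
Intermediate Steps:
(84 + 334)*((-56 + 14) + Z) = (84 + 334)*((-56 + 14) - 82) = 418*(-42 - 82) = 418*(-124) = -51832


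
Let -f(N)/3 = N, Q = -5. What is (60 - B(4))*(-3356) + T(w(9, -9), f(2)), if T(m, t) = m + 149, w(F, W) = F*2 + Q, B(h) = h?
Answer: -187774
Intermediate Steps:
f(N) = -3*N
w(F, W) = -5 + 2*F (w(F, W) = F*2 - 5 = 2*F - 5 = -5 + 2*F)
T(m, t) = 149 + m
(60 - B(4))*(-3356) + T(w(9, -9), f(2)) = (60 - 1*4)*(-3356) + (149 + (-5 + 2*9)) = (60 - 4)*(-3356) + (149 + (-5 + 18)) = 56*(-3356) + (149 + 13) = -187936 + 162 = -187774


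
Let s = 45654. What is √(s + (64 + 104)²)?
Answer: √73878 ≈ 271.81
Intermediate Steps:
√(s + (64 + 104)²) = √(45654 + (64 + 104)²) = √(45654 + 168²) = √(45654 + 28224) = √73878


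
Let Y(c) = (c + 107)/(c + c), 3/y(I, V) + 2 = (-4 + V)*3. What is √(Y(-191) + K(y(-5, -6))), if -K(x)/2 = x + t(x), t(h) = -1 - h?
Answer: 2*√20246/191 ≈ 1.4899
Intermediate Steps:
y(I, V) = 3/(-14 + 3*V) (y(I, V) = 3/(-2 + (-4 + V)*3) = 3/(-2 + (-12 + 3*V)) = 3/(-14 + 3*V))
Y(c) = (107 + c)/(2*c) (Y(c) = (107 + c)/((2*c)) = (107 + c)*(1/(2*c)) = (107 + c)/(2*c))
K(x) = 2 (K(x) = -2*(x + (-1 - x)) = -2*(-1) = 2)
√(Y(-191) + K(y(-5, -6))) = √((½)*(107 - 191)/(-191) + 2) = √((½)*(-1/191)*(-84) + 2) = √(42/191 + 2) = √(424/191) = 2*√20246/191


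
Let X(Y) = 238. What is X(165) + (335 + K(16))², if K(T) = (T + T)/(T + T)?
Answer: 113134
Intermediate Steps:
K(T) = 1 (K(T) = (2*T)/((2*T)) = (2*T)*(1/(2*T)) = 1)
X(165) + (335 + K(16))² = 238 + (335 + 1)² = 238 + 336² = 238 + 112896 = 113134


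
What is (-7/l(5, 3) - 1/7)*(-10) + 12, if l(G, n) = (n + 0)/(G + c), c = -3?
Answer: 1262/21 ≈ 60.095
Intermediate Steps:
l(G, n) = n/(-3 + G) (l(G, n) = (n + 0)/(G - 3) = n/(-3 + G))
(-7/l(5, 3) - 1/7)*(-10) + 12 = (-7/(3/(-3 + 5)) - 1/7)*(-10) + 12 = (-7/(3/2) - 1*⅐)*(-10) + 12 = (-7/(3*(½)) - ⅐)*(-10) + 12 = (-7/3/2 - ⅐)*(-10) + 12 = (-7*⅔ - ⅐)*(-10) + 12 = (-14/3 - ⅐)*(-10) + 12 = -101/21*(-10) + 12 = 1010/21 + 12 = 1262/21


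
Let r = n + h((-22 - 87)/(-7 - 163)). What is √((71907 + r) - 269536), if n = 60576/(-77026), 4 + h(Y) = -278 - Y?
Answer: I*√8483705964886578270/6547210 ≈ 444.87*I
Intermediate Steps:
h(Y) = -282 - Y (h(Y) = -4 + (-278 - Y) = -282 - Y)
n = -30288/38513 (n = 60576*(-1/77026) = -30288/38513 ≈ -0.78644)
r = -1855660097/6547210 (r = -30288/38513 + (-282 - (-22 - 87)/(-7 - 163)) = -30288/38513 + (-282 - (-109)/(-170)) = -30288/38513 + (-282 - (-109)*(-1)/170) = -30288/38513 + (-282 - 1*109/170) = -30288/38513 + (-282 - 109/170) = -30288/38513 - 48049/170 = -1855660097/6547210 ≈ -283.43)
√((71907 + r) - 269536) = √((71907 - 1855660097/6547210) - 269536) = √(468934569373/6547210 - 269536) = √(-1295774225187/6547210) = I*√8483705964886578270/6547210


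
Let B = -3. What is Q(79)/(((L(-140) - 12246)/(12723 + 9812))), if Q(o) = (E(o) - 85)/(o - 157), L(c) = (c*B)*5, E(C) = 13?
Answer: -45070/21983 ≈ -2.0502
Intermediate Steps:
L(c) = -15*c (L(c) = (c*(-3))*5 = -3*c*5 = -15*c)
Q(o) = -72/(-157 + o) (Q(o) = (13 - 85)/(o - 157) = -72/(-157 + o))
Q(79)/(((L(-140) - 12246)/(12723 + 9812))) = (-72/(-157 + 79))/(((-15*(-140) - 12246)/(12723 + 9812))) = (-72/(-78))/(((2100 - 12246)/22535)) = (-72*(-1/78))/((-10146*1/22535)) = 12/(13*(-10146/22535)) = (12/13)*(-22535/10146) = -45070/21983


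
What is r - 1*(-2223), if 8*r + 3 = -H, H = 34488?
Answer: -16707/8 ≈ -2088.4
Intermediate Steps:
r = -34491/8 (r = -3/8 + (-1*34488)/8 = -3/8 + (1/8)*(-34488) = -3/8 - 4311 = -34491/8 ≈ -4311.4)
r - 1*(-2223) = -34491/8 - 1*(-2223) = -34491/8 + 2223 = -16707/8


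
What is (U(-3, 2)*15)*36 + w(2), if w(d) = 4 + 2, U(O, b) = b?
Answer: 1086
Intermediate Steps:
w(d) = 6
(U(-3, 2)*15)*36 + w(2) = (2*15)*36 + 6 = 30*36 + 6 = 1080 + 6 = 1086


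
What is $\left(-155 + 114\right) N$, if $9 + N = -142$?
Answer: $6191$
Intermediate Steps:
$N = -151$ ($N = -9 - 142 = -151$)
$\left(-155 + 114\right) N = \left(-155 + 114\right) \left(-151\right) = \left(-41\right) \left(-151\right) = 6191$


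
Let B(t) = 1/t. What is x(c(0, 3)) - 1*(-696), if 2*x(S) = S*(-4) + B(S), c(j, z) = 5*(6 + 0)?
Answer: 38161/60 ≈ 636.02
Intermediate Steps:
c(j, z) = 30 (c(j, z) = 5*6 = 30)
x(S) = 1/(2*S) - 2*S (x(S) = (S*(-4) + 1/S)/2 = (-4*S + 1/S)/2 = (1/S - 4*S)/2 = 1/(2*S) - 2*S)
x(c(0, 3)) - 1*(-696) = ((1/2)/30 - 2*30) - 1*(-696) = ((1/2)*(1/30) - 60) + 696 = (1/60 - 60) + 696 = -3599/60 + 696 = 38161/60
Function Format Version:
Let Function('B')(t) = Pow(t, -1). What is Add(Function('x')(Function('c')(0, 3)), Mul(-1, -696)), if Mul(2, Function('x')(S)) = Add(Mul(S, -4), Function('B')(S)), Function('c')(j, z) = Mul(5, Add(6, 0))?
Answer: Rational(38161, 60) ≈ 636.02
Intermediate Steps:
Function('c')(j, z) = 30 (Function('c')(j, z) = Mul(5, 6) = 30)
Function('x')(S) = Add(Mul(Rational(1, 2), Pow(S, -1)), Mul(-2, S)) (Function('x')(S) = Mul(Rational(1, 2), Add(Mul(S, -4), Pow(S, -1))) = Mul(Rational(1, 2), Add(Mul(-4, S), Pow(S, -1))) = Mul(Rational(1, 2), Add(Pow(S, -1), Mul(-4, S))) = Add(Mul(Rational(1, 2), Pow(S, -1)), Mul(-2, S)))
Add(Function('x')(Function('c')(0, 3)), Mul(-1, -696)) = Add(Add(Mul(Rational(1, 2), Pow(30, -1)), Mul(-2, 30)), Mul(-1, -696)) = Add(Add(Mul(Rational(1, 2), Rational(1, 30)), -60), 696) = Add(Add(Rational(1, 60), -60), 696) = Add(Rational(-3599, 60), 696) = Rational(38161, 60)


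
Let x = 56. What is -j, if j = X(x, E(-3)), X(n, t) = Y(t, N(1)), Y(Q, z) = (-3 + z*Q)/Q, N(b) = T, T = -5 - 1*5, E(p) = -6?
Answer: 19/2 ≈ 9.5000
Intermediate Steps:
T = -10 (T = -5 - 5 = -10)
N(b) = -10
Y(Q, z) = (-3 + Q*z)/Q
X(n, t) = -10 - 3/t
j = -19/2 (j = -10 - 3/(-6) = -10 - 3*(-1/6) = -10 + 1/2 = -19/2 ≈ -9.5000)
-j = -1*(-19/2) = 19/2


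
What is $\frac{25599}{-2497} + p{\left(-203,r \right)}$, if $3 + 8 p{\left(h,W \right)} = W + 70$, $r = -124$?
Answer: $- \frac{347121}{19976} \approx -17.377$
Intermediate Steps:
$p{\left(h,W \right)} = \frac{67}{8} + \frac{W}{8}$ ($p{\left(h,W \right)} = - \frac{3}{8} + \frac{W + 70}{8} = - \frac{3}{8} + \frac{70 + W}{8} = - \frac{3}{8} + \left(\frac{35}{4} + \frac{W}{8}\right) = \frac{67}{8} + \frac{W}{8}$)
$\frac{25599}{-2497} + p{\left(-203,r \right)} = \frac{25599}{-2497} + \left(\frac{67}{8} + \frac{1}{8} \left(-124\right)\right) = 25599 \left(- \frac{1}{2497}\right) + \left(\frac{67}{8} - \frac{31}{2}\right) = - \frac{25599}{2497} - \frac{57}{8} = - \frac{347121}{19976}$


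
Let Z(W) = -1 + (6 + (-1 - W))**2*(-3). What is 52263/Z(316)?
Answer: -52263/290164 ≈ -0.18012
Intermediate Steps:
Z(W) = -1 - 3*(5 - W)**2 (Z(W) = -1 + (5 - W)**2*(-3) = -1 - 3*(5 - W)**2)
52263/Z(316) = 52263/(-1 - 3*(-5 + 316)**2) = 52263/(-1 - 3*311**2) = 52263/(-1 - 3*96721) = 52263/(-1 - 290163) = 52263/(-290164) = 52263*(-1/290164) = -52263/290164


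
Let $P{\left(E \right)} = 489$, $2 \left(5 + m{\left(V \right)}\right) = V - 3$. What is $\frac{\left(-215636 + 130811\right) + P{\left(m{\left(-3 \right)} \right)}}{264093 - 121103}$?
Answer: $- \frac{42168}{71495} \approx -0.5898$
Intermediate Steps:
$m{\left(V \right)} = - \frac{13}{2} + \frac{V}{2}$ ($m{\left(V \right)} = -5 + \frac{V - 3}{2} = -5 + \frac{-3 + V}{2} = -5 + \left(- \frac{3}{2} + \frac{V}{2}\right) = - \frac{13}{2} + \frac{V}{2}$)
$\frac{\left(-215636 + 130811\right) + P{\left(m{\left(-3 \right)} \right)}}{264093 - 121103} = \frac{\left(-215636 + 130811\right) + 489}{264093 - 121103} = \frac{-84825 + 489}{142990} = \left(-84336\right) \frac{1}{142990} = - \frac{42168}{71495}$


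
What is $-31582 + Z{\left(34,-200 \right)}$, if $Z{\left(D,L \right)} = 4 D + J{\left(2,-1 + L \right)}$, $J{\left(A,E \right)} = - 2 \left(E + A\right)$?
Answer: $-31048$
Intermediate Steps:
$J{\left(A,E \right)} = - 2 A - 2 E$ ($J{\left(A,E \right)} = - 2 \left(A + E\right) = - 2 A - 2 E$)
$Z{\left(D,L \right)} = -2 - 2 L + 4 D$ ($Z{\left(D,L \right)} = 4 D - \left(4 + 2 \left(-1 + L\right)\right) = 4 D - \left(2 + 2 L\right) = -2 - 2 L + 4 D$)
$-31582 + Z{\left(34,-200 \right)} = -31582 - -534 = -31582 + \left(-2 + 400 + 136\right) = -31582 + 534 = -31048$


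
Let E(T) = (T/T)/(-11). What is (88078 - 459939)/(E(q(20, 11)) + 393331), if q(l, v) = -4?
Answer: -4090471/4326640 ≈ -0.94542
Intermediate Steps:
E(T) = -1/11 (E(T) = 1*(-1/11) = -1/11)
(88078 - 459939)/(E(q(20, 11)) + 393331) = (88078 - 459939)/(-1/11 + 393331) = -371861/4326640/11 = -371861*11/4326640 = -4090471/4326640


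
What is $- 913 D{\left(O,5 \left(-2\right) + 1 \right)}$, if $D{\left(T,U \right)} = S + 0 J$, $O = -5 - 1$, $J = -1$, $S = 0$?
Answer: $0$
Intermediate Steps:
$O = -6$
$D{\left(T,U \right)} = 0$ ($D{\left(T,U \right)} = 0 + 0 \left(-1\right) = 0 + 0 = 0$)
$- 913 D{\left(O,5 \left(-2\right) + 1 \right)} = \left(-913\right) 0 = 0$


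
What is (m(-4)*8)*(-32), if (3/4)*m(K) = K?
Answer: 4096/3 ≈ 1365.3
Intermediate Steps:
m(K) = 4*K/3
(m(-4)*8)*(-32) = (((4/3)*(-4))*8)*(-32) = -16/3*8*(-32) = -128/3*(-32) = 4096/3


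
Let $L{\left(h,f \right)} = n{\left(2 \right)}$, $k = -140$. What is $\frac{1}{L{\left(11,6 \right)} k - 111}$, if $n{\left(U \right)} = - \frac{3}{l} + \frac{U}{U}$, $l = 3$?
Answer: $- \frac{1}{111} \approx -0.009009$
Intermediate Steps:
$n{\left(U \right)} = 0$ ($n{\left(U \right)} = - \frac{3}{3} + \frac{U}{U} = \left(-3\right) \frac{1}{3} + 1 = -1 + 1 = 0$)
$L{\left(h,f \right)} = 0$
$\frac{1}{L{\left(11,6 \right)} k - 111} = \frac{1}{0 \left(-140\right) - 111} = \frac{1}{0 - 111} = \frac{1}{-111} = - \frac{1}{111}$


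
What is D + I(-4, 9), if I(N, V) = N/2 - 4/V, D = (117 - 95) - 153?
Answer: -1201/9 ≈ -133.44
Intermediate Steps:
D = -131 (D = 22 - 153 = -131)
I(N, V) = N/2 - 4/V (I(N, V) = N*(½) - 4/V = N/2 - 4/V)
D + I(-4, 9) = -131 + ((½)*(-4) - 4/9) = -131 + (-2 - 4*⅑) = -131 + (-2 - 4/9) = -131 - 22/9 = -1201/9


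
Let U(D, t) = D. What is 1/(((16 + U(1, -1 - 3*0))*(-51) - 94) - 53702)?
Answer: -1/54663 ≈ -1.8294e-5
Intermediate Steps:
1/(((16 + U(1, -1 - 3*0))*(-51) - 94) - 53702) = 1/(((16 + 1)*(-51) - 94) - 53702) = 1/((17*(-51) - 94) - 53702) = 1/((-867 - 94) - 53702) = 1/(-961 - 53702) = 1/(-54663) = -1/54663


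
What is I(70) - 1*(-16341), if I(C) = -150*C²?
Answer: -718659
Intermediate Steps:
I(70) - 1*(-16341) = -150*70² - 1*(-16341) = -150*4900 + 16341 = -735000 + 16341 = -718659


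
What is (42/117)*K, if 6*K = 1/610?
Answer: 7/71370 ≈ 9.8080e-5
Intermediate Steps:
K = 1/3660 (K = (1/6)/610 = (1/6)*(1/610) = 1/3660 ≈ 0.00027322)
(42/117)*K = (42/117)*(1/3660) = (42*(1/117))*(1/3660) = (14/39)*(1/3660) = 7/71370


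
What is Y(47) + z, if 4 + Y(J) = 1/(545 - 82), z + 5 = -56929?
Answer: -26362293/463 ≈ -56938.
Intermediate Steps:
z = -56934 (z = -5 - 56929 = -56934)
Y(J) = -1851/463 (Y(J) = -4 + 1/(545 - 82) = -4 + 1/463 = -1851/463)
Y(47) + z = -1851/463 - 56934 = -26362293/463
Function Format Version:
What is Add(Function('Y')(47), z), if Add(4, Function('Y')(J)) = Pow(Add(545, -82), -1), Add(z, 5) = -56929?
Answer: Rational(-26362293, 463) ≈ -56938.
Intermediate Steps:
z = -56934 (z = Add(-5, -56929) = -56934)
Function('Y')(J) = Rational(-1851, 463) (Function('Y')(J) = Add(-4, Pow(Add(545, -82), -1)) = Add(-4, Pow(463, -1)) = Add(-4, Rational(1, 463)) = Rational(-1851, 463))
Add(Function('Y')(47), z) = Add(Rational(-1851, 463), -56934) = Rational(-26362293, 463)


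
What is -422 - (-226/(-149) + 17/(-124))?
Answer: -7822363/18476 ≈ -423.38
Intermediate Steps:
-422 - (-226/(-149) + 17/(-124)) = -422 - (-226*(-1/149) + 17*(-1/124)) = -422 - (226/149 - 17/124) = -422 - 1*25491/18476 = -422 - 25491/18476 = -7822363/18476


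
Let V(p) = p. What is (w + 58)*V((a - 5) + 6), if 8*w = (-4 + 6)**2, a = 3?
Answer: 234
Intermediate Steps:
w = 1/2 (w = (-4 + 6)**2/8 = (1/8)*2**2 = (1/8)*4 = 1/2 ≈ 0.50000)
(w + 58)*V((a - 5) + 6) = (1/2 + 58)*((3 - 5) + 6) = 117*(-2 + 6)/2 = (117/2)*4 = 234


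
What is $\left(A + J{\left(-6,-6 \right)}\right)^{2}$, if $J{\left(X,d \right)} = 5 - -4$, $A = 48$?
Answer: $3249$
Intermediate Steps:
$J{\left(X,d \right)} = 9$ ($J{\left(X,d \right)} = 5 + 4 = 9$)
$\left(A + J{\left(-6,-6 \right)}\right)^{2} = \left(48 + 9\right)^{2} = 57^{2} = 3249$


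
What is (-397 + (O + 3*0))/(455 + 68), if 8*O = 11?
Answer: -3165/4184 ≈ -0.75645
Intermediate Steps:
O = 11/8 (O = (⅛)*11 = 11/8 ≈ 1.3750)
(-397 + (O + 3*0))/(455 + 68) = (-397 + (11/8 + 3*0))/(455 + 68) = (-397 + (11/8 + 0))/523 = (-397 + 11/8)*(1/523) = -3165/8*1/523 = -3165/4184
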